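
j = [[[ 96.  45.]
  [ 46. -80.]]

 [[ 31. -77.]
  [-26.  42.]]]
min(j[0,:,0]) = 46.0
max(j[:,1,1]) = 42.0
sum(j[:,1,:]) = -18.0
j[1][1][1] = 42.0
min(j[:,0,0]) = 31.0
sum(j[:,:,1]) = -70.0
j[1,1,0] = -26.0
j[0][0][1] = 45.0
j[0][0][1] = 45.0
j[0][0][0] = 96.0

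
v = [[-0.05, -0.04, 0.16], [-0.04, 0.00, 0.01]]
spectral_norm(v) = 0.17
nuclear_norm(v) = 0.21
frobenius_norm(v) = 0.18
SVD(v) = [[-0.99,-0.13], [-0.13,0.99]] @ diag([0.1736532429863437, 0.0352781972374706]) @ [[0.31, 0.23, -0.92], [-0.95, 0.14, -0.29]]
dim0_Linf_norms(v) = [0.05, 0.04, 0.16]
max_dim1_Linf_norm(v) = 0.16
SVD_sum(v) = [[-0.05, -0.04, 0.16], [-0.01, -0.0, 0.02]] + [[0.00, -0.0, 0.0], [-0.03, 0.00, -0.01]]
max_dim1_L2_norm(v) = 0.17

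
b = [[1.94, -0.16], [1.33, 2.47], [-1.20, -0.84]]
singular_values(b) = [3.3, 1.71]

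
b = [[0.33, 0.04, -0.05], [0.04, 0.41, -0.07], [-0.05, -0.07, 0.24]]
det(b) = 0.03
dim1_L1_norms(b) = [0.42, 0.52, 0.36]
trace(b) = 0.98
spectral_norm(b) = 0.46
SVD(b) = [[-0.4, 0.87, 0.29],[-0.84, -0.47, 0.26],[0.36, -0.14, 0.92]] @ diag([0.4590193056228988, 0.3161268240209695, 0.20485387035613176]) @ [[-0.40, -0.84, 0.36], [0.87, -0.47, -0.14], [0.29, 0.26, 0.92]]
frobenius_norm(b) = 0.59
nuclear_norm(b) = 0.98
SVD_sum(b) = [[0.07, 0.15, -0.07], [0.15, 0.33, -0.14], [-0.07, -0.14, 0.06]] + [[0.24, -0.13, -0.04], [-0.13, 0.07, 0.02], [-0.04, 0.02, 0.01]] + [[0.02, 0.02, 0.05], [0.02, 0.01, 0.05], [0.05, 0.05, 0.17]]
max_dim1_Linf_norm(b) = 0.41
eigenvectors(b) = [[-0.40, -0.87, 0.29], [-0.84, 0.47, 0.26], [0.36, 0.14, 0.92]]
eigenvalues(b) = [0.46, 0.32, 0.2]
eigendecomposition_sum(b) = [[0.07, 0.15, -0.07], [0.15, 0.33, -0.14], [-0.07, -0.14, 0.06]] + [[0.24, -0.13, -0.04], [-0.13, 0.07, 0.02], [-0.04, 0.02, 0.01]] + [[0.02, 0.02, 0.05], [0.02, 0.01, 0.05], [0.05, 0.05, 0.17]]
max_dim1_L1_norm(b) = 0.52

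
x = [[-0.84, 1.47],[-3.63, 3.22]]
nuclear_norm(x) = 5.63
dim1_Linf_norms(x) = [1.47, 3.63]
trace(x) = 2.38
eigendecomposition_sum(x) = [[(-0.42+1.65j),0.74-0.79j], [-1.82+1.96j,1.61-0.54j]] + [[-0.42-1.65j,0.74+0.79j], [-1.82-1.96j,(1.61+0.54j)]]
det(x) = 2.63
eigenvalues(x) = [(1.19+1.1j), (1.19-1.1j)]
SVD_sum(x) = [[-1.18, 1.12], [-3.52, 3.34]] + [[0.34, 0.35], [-0.11, -0.12]]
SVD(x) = [[-0.32,-0.95], [-0.95,0.32]] @ diag([5.113413679295898, 0.5145877421680303]) @ [[0.73, -0.69],[-0.69, -0.73]]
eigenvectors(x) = [[(-0.47+0.26j), (-0.47-0.26j)], [-0.84+0.00j, -0.84-0.00j]]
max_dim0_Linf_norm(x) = 3.63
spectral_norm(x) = 5.11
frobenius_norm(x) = 5.14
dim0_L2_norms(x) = [3.73, 3.54]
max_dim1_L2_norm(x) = 4.85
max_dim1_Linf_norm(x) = 3.63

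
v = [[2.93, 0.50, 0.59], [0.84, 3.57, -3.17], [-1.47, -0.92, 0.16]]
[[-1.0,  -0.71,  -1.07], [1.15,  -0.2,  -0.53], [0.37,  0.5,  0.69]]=v @ [[-0.13,  0.03,  -0.14], [-0.33,  -0.72,  -0.63], [-0.77,  -0.74,  -0.58]]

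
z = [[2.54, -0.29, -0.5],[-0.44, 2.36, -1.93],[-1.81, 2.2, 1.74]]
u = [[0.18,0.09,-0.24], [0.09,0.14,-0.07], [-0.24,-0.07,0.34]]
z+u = [[2.72, -0.20, -0.74], [-0.35, 2.50, -2.00], [-2.05, 2.13, 2.08]]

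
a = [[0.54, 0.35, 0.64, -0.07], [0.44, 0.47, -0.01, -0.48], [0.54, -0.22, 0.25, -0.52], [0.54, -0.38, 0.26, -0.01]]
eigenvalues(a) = [-0.58, 0.35, 0.87, 0.61]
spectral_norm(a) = 1.32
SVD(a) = [[-0.6, -0.21, 0.75, 0.20], [-0.45, -0.65, -0.42, -0.45], [-0.55, 0.3, -0.51, 0.59], [-0.38, 0.66, 0.06, -0.64]] @ diag([1.3176997084958388, 0.7372624467997297, 0.5772939130444819, 0.19246636259525396]) @ [[-0.77,-0.12,-0.46,0.41], [0.16,-0.95,0.16,0.22], [-0.04,0.27,0.64,0.72], [-0.61,-0.13,0.59,-0.52]]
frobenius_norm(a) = 1.63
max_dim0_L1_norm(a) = 2.06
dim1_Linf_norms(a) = [0.64, 0.48, 0.54, 0.54]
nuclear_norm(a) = 2.82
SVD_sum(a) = [[0.61, 0.09, 0.37, -0.33], [0.46, 0.07, 0.27, -0.24], [0.56, 0.08, 0.34, -0.3], [0.39, 0.06, 0.23, -0.21]] + [[-0.03, 0.14, -0.03, -0.03], [-0.08, 0.46, -0.08, -0.11], [0.04, -0.21, 0.04, 0.05], [0.08, -0.46, 0.08, 0.11]] + [[-0.02, 0.12, 0.28, 0.31],[0.01, -0.07, -0.15, -0.17],[0.01, -0.08, -0.19, -0.21],[-0.0, 0.01, 0.02, 0.02]] + [[-0.02, -0.0, 0.02, -0.02], [0.05, 0.01, -0.05, 0.04], [-0.07, -0.01, 0.07, -0.06], [0.08, 0.02, -0.07, 0.06]]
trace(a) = 1.25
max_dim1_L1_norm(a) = 1.6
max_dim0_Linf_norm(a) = 0.64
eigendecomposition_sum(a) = [[-0.19, 0.15, 0.09, 0.18],[0.15, -0.12, -0.07, -0.15],[0.26, -0.20, -0.12, -0.25],[0.16, -0.12, -0.08, -0.15]] + [[-0.17, 0.38, -0.50, 0.25], [-0.05, 0.1, -0.13, 0.07], [0.06, -0.13, 0.17, -0.09], [-0.17, 0.38, -0.50, 0.25]] + [[0.59, 1.14, 0.25, -0.81], [0.31, 0.59, 0.13, -0.42], [0.17, 0.33, 0.07, -0.23], [0.28, 0.54, 0.12, -0.38]] + [[0.31, -1.31, 0.80, 0.31], [0.02, -0.1, 0.06, 0.02], [0.05, -0.22, 0.13, 0.05], [0.27, -1.17, 0.72, 0.27]]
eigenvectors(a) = [[-0.48, 0.68, -0.80, 0.74], [0.39, 0.18, -0.42, 0.06], [0.67, -0.23, -0.23, 0.12], [0.41, 0.67, -0.38, 0.66]]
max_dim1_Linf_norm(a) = 0.64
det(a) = -0.11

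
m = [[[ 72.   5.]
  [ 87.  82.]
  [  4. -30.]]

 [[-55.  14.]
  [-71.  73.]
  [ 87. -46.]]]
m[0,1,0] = 87.0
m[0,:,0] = [72.0, 87.0, 4.0]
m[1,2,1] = -46.0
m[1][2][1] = -46.0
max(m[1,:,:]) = 87.0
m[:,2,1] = [-30.0, -46.0]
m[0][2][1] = -30.0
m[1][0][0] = -55.0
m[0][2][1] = -30.0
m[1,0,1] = 14.0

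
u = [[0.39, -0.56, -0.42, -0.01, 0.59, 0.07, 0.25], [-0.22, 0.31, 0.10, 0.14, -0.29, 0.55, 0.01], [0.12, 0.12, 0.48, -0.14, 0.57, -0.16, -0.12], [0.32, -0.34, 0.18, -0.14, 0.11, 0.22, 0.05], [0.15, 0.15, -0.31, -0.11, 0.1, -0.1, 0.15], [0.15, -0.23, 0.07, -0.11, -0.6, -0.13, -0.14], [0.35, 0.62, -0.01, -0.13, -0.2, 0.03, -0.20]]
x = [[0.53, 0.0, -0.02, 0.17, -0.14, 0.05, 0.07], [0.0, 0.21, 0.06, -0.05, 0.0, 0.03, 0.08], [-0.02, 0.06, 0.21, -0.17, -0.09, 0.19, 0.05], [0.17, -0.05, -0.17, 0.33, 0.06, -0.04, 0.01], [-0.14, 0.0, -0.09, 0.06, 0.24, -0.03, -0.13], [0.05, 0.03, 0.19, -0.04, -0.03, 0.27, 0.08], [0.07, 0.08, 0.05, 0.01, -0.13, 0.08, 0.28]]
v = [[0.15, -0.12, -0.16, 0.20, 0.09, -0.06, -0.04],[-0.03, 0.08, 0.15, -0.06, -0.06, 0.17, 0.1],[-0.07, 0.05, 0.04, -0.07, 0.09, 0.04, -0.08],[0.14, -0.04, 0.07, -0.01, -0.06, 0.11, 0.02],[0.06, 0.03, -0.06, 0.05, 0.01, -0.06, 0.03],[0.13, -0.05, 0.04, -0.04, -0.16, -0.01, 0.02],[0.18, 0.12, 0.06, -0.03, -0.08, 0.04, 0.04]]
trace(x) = 2.07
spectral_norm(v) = 0.44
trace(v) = 0.30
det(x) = -0.00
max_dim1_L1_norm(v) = 0.82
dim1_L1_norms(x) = [0.98, 0.43, 0.79, 0.83, 0.69, 0.69, 0.7]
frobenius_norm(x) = 1.02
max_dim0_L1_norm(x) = 0.98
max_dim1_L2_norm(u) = 1.03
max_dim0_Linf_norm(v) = 0.2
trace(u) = 0.81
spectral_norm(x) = 0.68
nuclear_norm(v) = 1.26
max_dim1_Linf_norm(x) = 0.53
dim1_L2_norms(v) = [0.34, 0.28, 0.17, 0.21, 0.12, 0.22, 0.25]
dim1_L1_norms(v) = [0.82, 0.65, 0.44, 0.45, 0.3, 0.45, 0.55]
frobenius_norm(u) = 1.97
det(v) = -0.00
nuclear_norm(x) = 2.08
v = u @ x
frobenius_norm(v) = 0.62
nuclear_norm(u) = 4.37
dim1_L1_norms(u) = [2.29, 1.62, 1.71, 1.36, 1.07, 1.43, 1.54]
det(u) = 0.00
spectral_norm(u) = 1.30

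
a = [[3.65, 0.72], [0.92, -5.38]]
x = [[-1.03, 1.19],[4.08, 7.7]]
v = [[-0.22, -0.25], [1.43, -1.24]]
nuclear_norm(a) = 9.18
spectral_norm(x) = 8.73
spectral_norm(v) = 1.89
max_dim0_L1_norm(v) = 1.65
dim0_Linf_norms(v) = [1.43, 1.24]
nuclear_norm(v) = 2.23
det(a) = -20.30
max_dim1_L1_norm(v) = 2.67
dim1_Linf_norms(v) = [0.25, 1.43]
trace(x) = 6.67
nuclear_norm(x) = 10.20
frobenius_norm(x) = 8.86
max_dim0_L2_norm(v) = 1.45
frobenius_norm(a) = 6.61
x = v @ a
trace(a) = -1.73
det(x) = -12.79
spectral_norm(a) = 5.46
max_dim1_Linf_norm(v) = 1.43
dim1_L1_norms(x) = [2.22, 11.78]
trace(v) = -1.46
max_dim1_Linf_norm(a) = 5.38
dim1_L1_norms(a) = [4.37, 6.3]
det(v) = 0.63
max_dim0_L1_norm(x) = 8.89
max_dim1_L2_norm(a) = 5.46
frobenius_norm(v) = 1.92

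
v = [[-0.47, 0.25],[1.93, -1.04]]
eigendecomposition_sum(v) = [[-0.00, -0.00], [-0.01, -0.0]] + [[-0.47, 0.25],  [1.94, -1.04]]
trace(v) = -1.51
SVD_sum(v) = [[-0.47, 0.25], [1.93, -1.04]] + [[-0.0, -0.0], [-0.00, -0.0]]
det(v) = 0.01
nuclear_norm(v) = 2.26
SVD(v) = [[-0.24, 0.97], [0.97, 0.24]] @ diag([2.2560789441401248, 0.0027924554751785945]) @ [[0.88, -0.47], [-0.47, -0.88]]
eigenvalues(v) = [-0.0, -1.51]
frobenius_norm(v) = 2.26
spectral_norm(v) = 2.26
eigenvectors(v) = [[0.47,-0.23], [0.88,0.97]]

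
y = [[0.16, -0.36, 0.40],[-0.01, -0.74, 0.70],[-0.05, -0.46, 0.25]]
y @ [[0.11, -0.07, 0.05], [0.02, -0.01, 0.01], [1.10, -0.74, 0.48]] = [[0.45, -0.30, 0.2], [0.75, -0.51, 0.33], [0.26, -0.18, 0.11]]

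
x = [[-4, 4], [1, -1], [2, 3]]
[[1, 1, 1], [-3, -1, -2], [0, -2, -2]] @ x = [[-1, 6], [7, -17], [-6, -4]]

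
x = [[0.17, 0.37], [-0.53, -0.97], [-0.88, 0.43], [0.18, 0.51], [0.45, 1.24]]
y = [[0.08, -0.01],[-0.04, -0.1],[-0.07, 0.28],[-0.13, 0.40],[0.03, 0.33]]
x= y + [[0.09, 0.38], [-0.49, -0.87], [-0.81, 0.15], [0.31, 0.11], [0.42, 0.91]]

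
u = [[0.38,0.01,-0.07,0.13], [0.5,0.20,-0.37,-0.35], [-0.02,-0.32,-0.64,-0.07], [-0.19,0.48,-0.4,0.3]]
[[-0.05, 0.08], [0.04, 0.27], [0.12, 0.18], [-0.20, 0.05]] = u @ [[-0.03, 0.21], [-0.26, 0.04], [-0.02, -0.29], [-0.28, -0.14]]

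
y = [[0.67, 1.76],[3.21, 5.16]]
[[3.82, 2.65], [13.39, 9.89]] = y @ [[1.76, 1.70], [1.50, 0.86]]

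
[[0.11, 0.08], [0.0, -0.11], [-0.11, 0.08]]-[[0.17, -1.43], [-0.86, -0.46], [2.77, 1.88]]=[[-0.06, 1.51], [0.86, 0.35], [-2.88, -1.80]]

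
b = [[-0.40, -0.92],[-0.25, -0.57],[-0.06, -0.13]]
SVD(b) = [[-0.84, 0.35],  [-0.52, -0.36],  [-0.12, -0.87]] @ diag([1.1892383646256133, 0.0034802446174177627]) @ [[0.40,0.92], [0.92,-0.40]]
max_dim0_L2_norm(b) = 1.09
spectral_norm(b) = 1.19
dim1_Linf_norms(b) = [0.92, 0.57, 0.13]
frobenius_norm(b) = 1.19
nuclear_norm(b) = 1.19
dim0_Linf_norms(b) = [0.4, 0.92]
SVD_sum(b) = [[-0.4, -0.92], [-0.25, -0.57], [-0.06, -0.13]] + [[0.0, -0.00],[-0.00, 0.00],[-0.0, 0.00]]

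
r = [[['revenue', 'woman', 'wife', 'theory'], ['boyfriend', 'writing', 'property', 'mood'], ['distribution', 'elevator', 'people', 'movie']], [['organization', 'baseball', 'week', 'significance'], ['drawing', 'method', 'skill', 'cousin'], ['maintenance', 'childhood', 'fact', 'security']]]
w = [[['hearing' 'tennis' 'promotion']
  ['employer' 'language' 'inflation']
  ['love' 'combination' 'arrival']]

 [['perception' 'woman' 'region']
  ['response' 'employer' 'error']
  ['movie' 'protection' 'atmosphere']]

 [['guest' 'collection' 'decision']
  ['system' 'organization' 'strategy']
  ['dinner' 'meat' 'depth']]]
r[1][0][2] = 'week'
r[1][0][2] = 'week'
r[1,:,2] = ['week', 'skill', 'fact']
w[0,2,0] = 'love'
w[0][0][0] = 'hearing'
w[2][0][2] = 'decision'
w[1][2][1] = 'protection'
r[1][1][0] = 'drawing'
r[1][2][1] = 'childhood'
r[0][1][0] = 'boyfriend'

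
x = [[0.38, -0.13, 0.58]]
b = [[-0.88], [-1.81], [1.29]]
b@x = [[-0.33, 0.11, -0.51], [-0.69, 0.24, -1.05], [0.49, -0.17, 0.75]]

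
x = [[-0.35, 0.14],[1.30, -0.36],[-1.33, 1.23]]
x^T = [[-0.35, 1.30, -1.33], [0.14, -0.36, 1.23]]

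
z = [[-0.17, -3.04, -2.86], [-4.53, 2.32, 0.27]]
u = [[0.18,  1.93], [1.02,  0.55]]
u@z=[[-8.77,3.93,0.01],[-2.66,-1.82,-2.77]]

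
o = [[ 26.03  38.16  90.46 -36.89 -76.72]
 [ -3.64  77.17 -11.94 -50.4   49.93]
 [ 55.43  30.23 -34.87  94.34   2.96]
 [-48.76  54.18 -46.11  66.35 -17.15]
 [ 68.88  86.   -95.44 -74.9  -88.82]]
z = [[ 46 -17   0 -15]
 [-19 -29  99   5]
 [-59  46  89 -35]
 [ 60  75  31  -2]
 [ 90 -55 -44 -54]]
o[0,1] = 38.16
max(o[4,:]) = 86.0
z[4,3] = -54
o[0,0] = 26.03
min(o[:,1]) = 30.23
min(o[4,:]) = -95.44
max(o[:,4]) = 49.93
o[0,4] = -76.72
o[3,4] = -17.15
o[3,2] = -46.11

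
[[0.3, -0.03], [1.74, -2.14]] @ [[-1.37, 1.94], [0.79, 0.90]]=[[-0.43,0.55],[-4.07,1.45]]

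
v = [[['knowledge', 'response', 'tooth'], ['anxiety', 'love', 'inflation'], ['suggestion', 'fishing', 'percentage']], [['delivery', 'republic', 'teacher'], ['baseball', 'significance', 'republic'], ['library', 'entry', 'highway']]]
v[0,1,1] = 'love'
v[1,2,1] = 'entry'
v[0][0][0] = 'knowledge'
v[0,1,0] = 'anxiety'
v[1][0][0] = 'delivery'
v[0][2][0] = 'suggestion'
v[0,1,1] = 'love'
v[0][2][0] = 'suggestion'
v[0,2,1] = 'fishing'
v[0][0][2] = 'tooth'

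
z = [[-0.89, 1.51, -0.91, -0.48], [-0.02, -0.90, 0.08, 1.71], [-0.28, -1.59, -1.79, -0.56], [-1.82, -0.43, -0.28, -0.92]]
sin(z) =[[0.34, 1.83, -0.12, 0.59], [-1.13, -0.52, -0.37, 1.25], [-0.02, -0.86, -0.69, -1.22], [-1.27, -0.9, 0.59, -0.03]]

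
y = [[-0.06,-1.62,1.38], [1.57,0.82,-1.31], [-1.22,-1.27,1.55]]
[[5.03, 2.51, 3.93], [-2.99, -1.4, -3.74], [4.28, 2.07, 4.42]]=y@[[-0.08, 1.29, -0.81],[-2.66, 1.34, -1.69],[0.52, 3.45, 0.83]]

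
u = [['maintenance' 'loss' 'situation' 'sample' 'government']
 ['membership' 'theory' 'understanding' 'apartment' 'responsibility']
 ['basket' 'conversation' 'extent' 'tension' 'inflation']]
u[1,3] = 'apartment'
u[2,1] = 'conversation'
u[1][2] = 'understanding'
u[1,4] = 'responsibility'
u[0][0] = 'maintenance'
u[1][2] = 'understanding'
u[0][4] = 'government'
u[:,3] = ['sample', 'apartment', 'tension']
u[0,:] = ['maintenance', 'loss', 'situation', 'sample', 'government']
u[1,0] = 'membership'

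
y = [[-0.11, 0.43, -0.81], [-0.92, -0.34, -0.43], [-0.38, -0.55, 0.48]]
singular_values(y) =[1.17, 1.15, 0.0]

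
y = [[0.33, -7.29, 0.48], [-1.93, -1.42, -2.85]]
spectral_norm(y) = 7.43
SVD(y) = [[-0.98, -0.2], [-0.20, 0.98]] @ diag([7.427656839361787, 3.489572162412188]) @ [[0.01, 1.00, 0.01],  [-0.56, 0.01, -0.83]]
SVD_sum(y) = [[-0.06,  -7.28,  -0.09], [-0.01,  -1.47,  -0.02]] + [[0.39, -0.01, 0.57], [-1.92, 0.05, -2.83]]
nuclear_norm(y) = 10.92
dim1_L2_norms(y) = [7.31, 3.72]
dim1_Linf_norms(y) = [7.29, 2.85]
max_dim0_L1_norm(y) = 8.71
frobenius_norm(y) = 8.21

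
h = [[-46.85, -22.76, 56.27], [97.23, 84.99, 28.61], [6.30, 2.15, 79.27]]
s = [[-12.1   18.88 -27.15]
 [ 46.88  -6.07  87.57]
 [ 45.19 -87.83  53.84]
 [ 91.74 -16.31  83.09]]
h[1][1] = 84.99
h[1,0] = 97.23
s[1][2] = 87.57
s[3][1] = -16.31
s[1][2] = 87.57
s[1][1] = -6.07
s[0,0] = -12.1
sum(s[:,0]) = 171.70999999999998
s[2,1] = -87.83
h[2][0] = 6.3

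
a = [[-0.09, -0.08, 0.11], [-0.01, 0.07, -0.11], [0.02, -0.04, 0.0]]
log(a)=[[-2.29+2.96j, -0.21+1.23j, (-0.22-1.26j)], [-0.19+0.30j, -2.55+1.08j, -0.79+2.12j], [(-0.16-0.13j), (-0.41+0.88j), (-2.84+2.24j)]]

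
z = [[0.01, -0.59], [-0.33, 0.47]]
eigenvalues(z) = [-0.26, 0.74]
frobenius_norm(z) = 0.82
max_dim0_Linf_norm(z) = 0.59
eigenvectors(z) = [[-0.91,0.63], [-0.41,-0.78]]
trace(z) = 0.48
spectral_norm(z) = 0.79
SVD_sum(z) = [[0.17,-0.54], [-0.16,0.52]] + [[-0.16,-0.05], [-0.17,-0.05]]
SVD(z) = [[0.72, -0.70], [-0.7, -0.72]] @ diag([0.7872425161040751, 0.24134875354582802]) @ [[0.30, -0.95], [0.95, 0.30]]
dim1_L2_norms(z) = [0.59, 0.57]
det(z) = -0.19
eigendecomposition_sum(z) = [[-0.19, -0.15], [-0.09, -0.07]] + [[0.20, -0.44], [-0.24, 0.54]]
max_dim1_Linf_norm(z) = 0.59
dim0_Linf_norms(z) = [0.33, 0.59]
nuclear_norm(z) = 1.03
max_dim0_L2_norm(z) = 0.75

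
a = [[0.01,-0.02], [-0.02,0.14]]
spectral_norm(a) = 0.14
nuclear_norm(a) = 0.15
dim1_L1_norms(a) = [0.03, 0.16]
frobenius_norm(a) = 0.14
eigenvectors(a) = [[-0.99, 0.15], [-0.15, -0.99]]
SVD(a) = [[-0.15, 0.99], [0.99, 0.15]] @ diag([0.14300735254367725, 0.00699264745632278]) @ [[-0.15, 0.99], [0.99, 0.15]]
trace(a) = 0.15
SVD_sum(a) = [[0.00, -0.02], [-0.02, 0.14]] + [[0.01,  0.0], [0.00,  0.00]]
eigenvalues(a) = [0.01, 0.14]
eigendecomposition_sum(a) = [[0.01, 0.0], [0.00, 0.00]] + [[0.0, -0.02], [-0.02, 0.14]]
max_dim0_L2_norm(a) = 0.14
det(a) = 0.00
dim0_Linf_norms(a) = [0.02, 0.14]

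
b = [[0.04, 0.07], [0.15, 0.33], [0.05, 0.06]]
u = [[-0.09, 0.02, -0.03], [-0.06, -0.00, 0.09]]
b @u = [[-0.01, 0.00, 0.01], [-0.03, 0.0, 0.03], [-0.01, 0.00, 0.00]]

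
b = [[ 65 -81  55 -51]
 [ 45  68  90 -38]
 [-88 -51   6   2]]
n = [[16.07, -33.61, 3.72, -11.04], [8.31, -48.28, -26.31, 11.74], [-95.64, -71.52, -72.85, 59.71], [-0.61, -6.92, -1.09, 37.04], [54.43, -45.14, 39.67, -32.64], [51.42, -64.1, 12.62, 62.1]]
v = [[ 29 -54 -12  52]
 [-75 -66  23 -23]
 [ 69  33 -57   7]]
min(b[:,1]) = -81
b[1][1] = 68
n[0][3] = -11.04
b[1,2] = 90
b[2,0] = -88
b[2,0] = -88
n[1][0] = 8.31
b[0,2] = 55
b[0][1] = -81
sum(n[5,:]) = 62.040000000000006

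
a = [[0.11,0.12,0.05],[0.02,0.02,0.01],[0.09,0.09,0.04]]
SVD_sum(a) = [[0.11, 0.12, 0.05], [0.02, 0.02, 0.01], [0.09, 0.09, 0.04]] + [[-0.00, 0.00, -0.00],[0.0, -0.00, 0.0],[0.00, -0.00, 0.0]] + [[-0.0, -0.00, 0.00],[-0.0, -0.0, 0.00],[0.00, 0.0, -0.0]]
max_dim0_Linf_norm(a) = 0.12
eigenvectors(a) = [[(-0.77+0j), (-0.36+0.34j), -0.36-0.34j], [-0.14+0.00j, (-0-0.32j), -0.00+0.32j], [(-0.62+0j), (0.8+0j), (0.8-0j)]]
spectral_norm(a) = 0.22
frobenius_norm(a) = 0.22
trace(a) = 0.17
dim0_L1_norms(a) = [0.22, 0.23, 0.1]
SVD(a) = [[-0.78, 0.63, -0.03],[-0.14, -0.21, -0.97],[-0.61, -0.75, 0.25]] @ diag([0.2183543157290951, 0.0045125157413092075, 0.0010148912075049357]) @ [[-0.66, -0.69, -0.3], [-0.67, 0.72, -0.20], [0.35, 0.07, -0.93]]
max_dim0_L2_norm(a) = 0.15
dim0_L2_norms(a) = [0.14, 0.15, 0.06]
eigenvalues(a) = [(0.17+0j), (-0+0j), (-0-0j)]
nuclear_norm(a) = 0.22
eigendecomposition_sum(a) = [[(0.11-0j),(0.12+0j),(0.05+0j)], [0.02-0.00j,(0.02+0j),0.01+0.00j], [(0.09-0j),0.09+0.00j,0.04+0.00j]] + [[-0.00+0.00j,0.00+0.00j,-0.00-0.00j], [(-0-0j),(-0+0j),0j], [0.00-0.00j,(-0-0j),(-0+0j)]] + [[(-0-0j), 0.00-0.00j, -0.00+0.00j], [-0.00+0.00j, (-0-0j), -0j], [0.00+0.00j, (-0+0j), (-0-0j)]]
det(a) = 0.00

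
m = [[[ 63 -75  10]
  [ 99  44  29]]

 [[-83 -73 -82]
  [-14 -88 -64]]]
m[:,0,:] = [[63, -75, 10], [-83, -73, -82]]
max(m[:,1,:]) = 99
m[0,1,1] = 44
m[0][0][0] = 63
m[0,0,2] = 10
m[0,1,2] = 29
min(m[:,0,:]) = -83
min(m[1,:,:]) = -88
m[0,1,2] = 29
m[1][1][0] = -14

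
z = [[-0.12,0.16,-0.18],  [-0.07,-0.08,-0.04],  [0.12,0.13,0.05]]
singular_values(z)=[0.27, 0.21, 0.01]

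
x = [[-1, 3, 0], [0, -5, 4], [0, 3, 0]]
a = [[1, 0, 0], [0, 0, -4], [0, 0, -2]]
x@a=[[-1, 0, -12], [0, 0, 12], [0, 0, -12]]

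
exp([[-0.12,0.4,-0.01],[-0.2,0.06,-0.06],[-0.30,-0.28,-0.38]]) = [[0.85,0.39,-0.02], [-0.18,1.03,-0.05], [-0.21,-0.29,0.69]]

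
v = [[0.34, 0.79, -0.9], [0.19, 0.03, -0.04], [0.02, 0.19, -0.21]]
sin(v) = [[0.32, 0.76, -0.87], [0.18, 0.03, -0.03], [0.02, 0.18, -0.20]]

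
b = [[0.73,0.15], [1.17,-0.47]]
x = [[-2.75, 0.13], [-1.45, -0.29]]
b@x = [[-2.22, 0.05], [-2.54, 0.29]]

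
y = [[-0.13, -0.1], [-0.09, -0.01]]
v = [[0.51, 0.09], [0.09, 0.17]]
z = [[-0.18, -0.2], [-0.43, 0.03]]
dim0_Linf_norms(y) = [0.13, 0.1]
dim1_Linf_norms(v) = [0.51, 0.17]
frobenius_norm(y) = 0.19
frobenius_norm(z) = 0.51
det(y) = -0.01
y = v @ z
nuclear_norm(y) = 0.22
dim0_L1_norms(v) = [0.6, 0.26]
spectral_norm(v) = 0.53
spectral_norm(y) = 0.18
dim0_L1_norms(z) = [0.61, 0.23]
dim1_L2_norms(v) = [0.52, 0.19]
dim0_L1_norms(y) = [0.22, 0.11]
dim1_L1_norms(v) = [0.6, 0.26]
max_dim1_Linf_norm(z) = 0.43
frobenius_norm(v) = 0.55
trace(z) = -0.15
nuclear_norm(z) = 0.66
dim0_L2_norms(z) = [0.47, 0.2]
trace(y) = -0.14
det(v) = 0.08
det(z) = -0.09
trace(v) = 0.68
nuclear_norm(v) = 0.68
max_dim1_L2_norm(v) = 0.52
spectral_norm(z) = 0.47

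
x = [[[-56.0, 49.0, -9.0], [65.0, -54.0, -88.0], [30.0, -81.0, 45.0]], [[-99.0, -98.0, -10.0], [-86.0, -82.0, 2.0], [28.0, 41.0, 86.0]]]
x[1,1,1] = -82.0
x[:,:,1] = [[49.0, -54.0, -81.0], [-98.0, -82.0, 41.0]]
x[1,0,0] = -99.0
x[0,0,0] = -56.0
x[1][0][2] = -10.0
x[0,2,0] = 30.0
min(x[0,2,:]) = -81.0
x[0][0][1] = 49.0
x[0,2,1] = -81.0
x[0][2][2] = 45.0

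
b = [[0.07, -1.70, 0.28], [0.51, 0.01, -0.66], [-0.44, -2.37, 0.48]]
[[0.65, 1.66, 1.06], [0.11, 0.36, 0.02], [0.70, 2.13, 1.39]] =b @ [[0.41, 0.29, 0.16], [-0.34, -1.02, -0.6], [0.15, -0.33, 0.09]]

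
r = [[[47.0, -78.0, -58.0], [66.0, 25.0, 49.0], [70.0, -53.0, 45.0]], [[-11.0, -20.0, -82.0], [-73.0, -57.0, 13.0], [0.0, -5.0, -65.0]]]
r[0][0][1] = -78.0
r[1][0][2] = -82.0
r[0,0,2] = -58.0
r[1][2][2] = -65.0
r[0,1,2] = 49.0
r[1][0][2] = -82.0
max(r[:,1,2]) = 49.0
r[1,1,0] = -73.0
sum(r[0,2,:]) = 62.0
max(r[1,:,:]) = 13.0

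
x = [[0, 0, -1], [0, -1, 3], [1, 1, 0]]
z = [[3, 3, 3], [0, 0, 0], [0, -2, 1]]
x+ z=[[3, 3, 2], [0, -1, 3], [1, -1, 1]]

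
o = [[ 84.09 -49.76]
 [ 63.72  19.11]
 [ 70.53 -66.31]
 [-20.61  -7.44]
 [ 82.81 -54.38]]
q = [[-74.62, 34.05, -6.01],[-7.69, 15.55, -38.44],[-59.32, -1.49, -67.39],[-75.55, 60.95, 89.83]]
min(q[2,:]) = -67.39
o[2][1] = -66.31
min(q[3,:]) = -75.55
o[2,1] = -66.31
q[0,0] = -74.62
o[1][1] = 19.11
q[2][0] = -59.32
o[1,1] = 19.11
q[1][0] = -7.69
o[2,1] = -66.31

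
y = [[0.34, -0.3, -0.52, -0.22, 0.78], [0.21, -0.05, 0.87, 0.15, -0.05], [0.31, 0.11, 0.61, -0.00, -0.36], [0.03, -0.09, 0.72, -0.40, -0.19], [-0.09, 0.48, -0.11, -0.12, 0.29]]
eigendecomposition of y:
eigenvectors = [[0.72+0.00j, 0.72-0.00j, (0.48+0j), -0.09+0.29j, -0.09-0.29j], [(-0.34-0.22j), (-0.34+0.22j), (0.56+0j), 0.12+0.40j, 0.12-0.40j], [(-0.21-0.35j), -0.21+0.35j, 0.31+0.00j, 0.01-0.23j, 0.01+0.23j], [(-0.19-0.17j), (-0.19+0.17j), (0.08+0j), -0.75+0.00j, -0.75-0.00j], [-0.16+0.23j, -0.16-0.23j, 0.60+0.00j, (-0.14-0.31j), -0.14+0.31j]]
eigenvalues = [(0.52+0.64j), (0.52-0.64j), (0.59+0j), (-0.42+0.18j), (-0.42-0.18j)]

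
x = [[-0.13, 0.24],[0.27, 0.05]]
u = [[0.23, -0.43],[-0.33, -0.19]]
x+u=[[0.10, -0.19], [-0.06, -0.14]]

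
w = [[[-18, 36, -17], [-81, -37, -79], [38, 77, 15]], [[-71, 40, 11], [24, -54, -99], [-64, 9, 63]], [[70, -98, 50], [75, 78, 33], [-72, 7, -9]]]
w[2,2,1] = 7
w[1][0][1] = 40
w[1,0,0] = -71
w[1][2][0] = -64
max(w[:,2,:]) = 77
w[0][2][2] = 15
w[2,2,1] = 7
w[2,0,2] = 50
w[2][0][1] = -98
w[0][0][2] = -17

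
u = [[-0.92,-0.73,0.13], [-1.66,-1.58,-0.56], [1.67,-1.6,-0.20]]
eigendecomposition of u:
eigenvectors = [[-0.22,0.35,0.37], [0.36,-0.11,0.87], [-0.91,-0.93,0.33]]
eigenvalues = [0.83, -1.03, -2.51]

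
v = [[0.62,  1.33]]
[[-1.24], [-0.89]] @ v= [[-0.77, -1.65], [-0.55, -1.18]]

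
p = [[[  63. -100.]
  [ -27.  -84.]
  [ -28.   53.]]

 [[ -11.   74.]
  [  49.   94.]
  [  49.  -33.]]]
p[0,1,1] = -84.0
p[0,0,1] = -100.0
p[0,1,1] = -84.0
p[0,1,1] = -84.0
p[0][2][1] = 53.0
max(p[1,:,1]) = 94.0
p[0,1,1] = -84.0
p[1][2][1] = -33.0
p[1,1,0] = 49.0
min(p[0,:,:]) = -100.0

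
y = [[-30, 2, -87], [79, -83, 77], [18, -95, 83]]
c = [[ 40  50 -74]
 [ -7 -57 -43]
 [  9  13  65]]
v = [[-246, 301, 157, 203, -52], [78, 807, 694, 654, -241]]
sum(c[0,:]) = 16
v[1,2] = 694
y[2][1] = -95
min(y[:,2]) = -87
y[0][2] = -87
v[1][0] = 78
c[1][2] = -43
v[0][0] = -246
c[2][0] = 9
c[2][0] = 9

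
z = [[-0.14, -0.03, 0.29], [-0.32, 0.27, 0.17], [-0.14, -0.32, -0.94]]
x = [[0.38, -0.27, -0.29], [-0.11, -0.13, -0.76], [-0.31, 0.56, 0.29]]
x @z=[[0.07, 0.01, 0.34], [0.16, 0.21, 0.66], [-0.18, 0.07, -0.27]]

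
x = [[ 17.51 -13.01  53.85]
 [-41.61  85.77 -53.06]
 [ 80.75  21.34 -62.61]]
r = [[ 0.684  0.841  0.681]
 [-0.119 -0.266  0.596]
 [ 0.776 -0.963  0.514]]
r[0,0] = 0.684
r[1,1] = -0.266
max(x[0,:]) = 53.85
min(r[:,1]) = -0.963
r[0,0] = 0.684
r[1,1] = -0.266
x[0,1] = -13.01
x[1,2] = -53.06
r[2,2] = 0.514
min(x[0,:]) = -13.01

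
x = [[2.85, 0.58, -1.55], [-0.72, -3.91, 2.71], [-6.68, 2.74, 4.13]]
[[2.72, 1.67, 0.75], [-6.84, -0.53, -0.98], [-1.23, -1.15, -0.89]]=x @ [[0.41, 0.95, 0.22], [1.32, 0.57, 0.21], [-0.51, 0.88, 0.0]]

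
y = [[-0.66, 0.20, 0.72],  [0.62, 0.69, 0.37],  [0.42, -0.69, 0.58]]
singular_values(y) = [1.0, 1.0, 0.99]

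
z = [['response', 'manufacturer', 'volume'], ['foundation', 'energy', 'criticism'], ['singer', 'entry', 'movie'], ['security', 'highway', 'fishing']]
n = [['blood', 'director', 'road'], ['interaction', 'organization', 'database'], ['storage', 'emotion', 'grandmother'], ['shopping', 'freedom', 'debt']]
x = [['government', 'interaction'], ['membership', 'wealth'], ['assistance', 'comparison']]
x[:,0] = ['government', 'membership', 'assistance']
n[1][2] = 'database'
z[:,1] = ['manufacturer', 'energy', 'entry', 'highway']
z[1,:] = ['foundation', 'energy', 'criticism']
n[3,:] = ['shopping', 'freedom', 'debt']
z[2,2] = 'movie'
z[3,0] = 'security'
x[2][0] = 'assistance'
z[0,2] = 'volume'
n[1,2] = 'database'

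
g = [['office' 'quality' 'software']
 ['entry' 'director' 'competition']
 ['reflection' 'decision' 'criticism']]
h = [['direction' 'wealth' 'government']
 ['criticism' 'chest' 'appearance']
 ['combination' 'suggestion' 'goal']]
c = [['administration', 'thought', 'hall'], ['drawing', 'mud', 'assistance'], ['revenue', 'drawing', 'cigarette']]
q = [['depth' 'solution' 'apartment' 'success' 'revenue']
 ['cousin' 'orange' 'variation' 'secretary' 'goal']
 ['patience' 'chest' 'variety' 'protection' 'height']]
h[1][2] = 'appearance'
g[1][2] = 'competition'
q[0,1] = 'solution'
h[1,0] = 'criticism'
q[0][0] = 'depth'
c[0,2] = 'hall'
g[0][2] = 'software'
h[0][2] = 'government'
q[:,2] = ['apartment', 'variation', 'variety']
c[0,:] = ['administration', 'thought', 'hall']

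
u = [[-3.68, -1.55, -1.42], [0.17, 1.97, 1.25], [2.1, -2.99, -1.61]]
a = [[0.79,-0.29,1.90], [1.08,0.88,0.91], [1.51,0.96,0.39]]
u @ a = [[-6.73, -1.66, -8.96], [4.15, 2.88, 2.60], [-4.00, -4.79, 0.64]]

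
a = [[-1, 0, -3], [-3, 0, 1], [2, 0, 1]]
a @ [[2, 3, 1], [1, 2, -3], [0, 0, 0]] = [[-2, -3, -1], [-6, -9, -3], [4, 6, 2]]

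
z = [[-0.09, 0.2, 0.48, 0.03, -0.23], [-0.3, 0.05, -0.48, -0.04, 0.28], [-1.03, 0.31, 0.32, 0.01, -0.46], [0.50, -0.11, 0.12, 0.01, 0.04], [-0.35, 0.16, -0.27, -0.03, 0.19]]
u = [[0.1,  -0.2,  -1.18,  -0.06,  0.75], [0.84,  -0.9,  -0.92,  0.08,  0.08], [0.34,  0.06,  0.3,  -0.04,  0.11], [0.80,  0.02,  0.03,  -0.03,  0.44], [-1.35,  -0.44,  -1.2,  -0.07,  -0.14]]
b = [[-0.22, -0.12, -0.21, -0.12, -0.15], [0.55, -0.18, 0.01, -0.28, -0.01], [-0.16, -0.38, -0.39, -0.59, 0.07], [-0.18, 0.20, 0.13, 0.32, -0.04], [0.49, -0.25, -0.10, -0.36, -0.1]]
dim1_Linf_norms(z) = [0.48, 0.48, 1.03, 0.5, 0.35]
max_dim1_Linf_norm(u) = 1.35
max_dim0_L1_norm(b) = 1.67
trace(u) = -0.67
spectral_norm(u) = 2.21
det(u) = 0.00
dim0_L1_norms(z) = [2.27, 0.83, 1.67, 0.12, 1.2]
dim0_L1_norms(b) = [1.6, 1.13, 0.84, 1.67, 0.37]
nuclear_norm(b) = 2.10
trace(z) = 0.48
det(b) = -0.00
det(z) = 0.00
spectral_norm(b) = 1.12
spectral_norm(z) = 1.35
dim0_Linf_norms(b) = [0.55, 0.38, 0.39, 0.59, 0.15]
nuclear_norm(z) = 2.49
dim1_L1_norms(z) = [1.03, 1.15, 2.13, 0.78, 1.0]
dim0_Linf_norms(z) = [1.03, 0.31, 0.48, 0.04, 0.46]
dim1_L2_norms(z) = [0.58, 0.63, 1.21, 0.53, 0.51]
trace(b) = -0.57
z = b @ u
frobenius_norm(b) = 1.37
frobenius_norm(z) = 1.66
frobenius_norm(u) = 2.99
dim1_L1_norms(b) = [0.82, 1.03, 1.59, 0.87, 1.3]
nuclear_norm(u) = 4.96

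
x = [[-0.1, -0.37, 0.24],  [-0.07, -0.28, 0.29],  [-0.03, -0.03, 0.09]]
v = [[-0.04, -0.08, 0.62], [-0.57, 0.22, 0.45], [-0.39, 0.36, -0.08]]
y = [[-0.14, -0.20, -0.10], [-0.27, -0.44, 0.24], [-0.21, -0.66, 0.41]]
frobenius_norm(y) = 1.02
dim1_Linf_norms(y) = [0.2, 0.44, 0.66]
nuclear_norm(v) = 1.64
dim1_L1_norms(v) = [0.74, 1.24, 0.83]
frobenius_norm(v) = 1.12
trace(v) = 0.10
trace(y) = -0.17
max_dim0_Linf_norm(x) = 0.37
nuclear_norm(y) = 1.29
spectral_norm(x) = 0.61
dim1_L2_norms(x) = [0.45, 0.41, 0.1]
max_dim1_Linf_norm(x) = 0.37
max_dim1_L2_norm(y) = 0.8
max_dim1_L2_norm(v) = 0.76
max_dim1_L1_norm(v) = 1.24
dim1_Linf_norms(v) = [0.62, 0.57, 0.39]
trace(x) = -0.29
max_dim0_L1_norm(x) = 0.68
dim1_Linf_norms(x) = [0.37, 0.29, 0.09]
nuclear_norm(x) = 0.72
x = v @ y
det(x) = 0.00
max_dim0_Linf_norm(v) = 0.62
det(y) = -0.02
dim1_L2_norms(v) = [0.63, 0.76, 0.54]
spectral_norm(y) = 0.99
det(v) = -0.05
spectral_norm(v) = 0.92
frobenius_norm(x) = 0.62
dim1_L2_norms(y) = [0.26, 0.57, 0.8]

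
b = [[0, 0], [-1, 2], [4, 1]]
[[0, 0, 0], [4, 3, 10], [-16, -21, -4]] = b @ [[-4, -5, -2], [0, -1, 4]]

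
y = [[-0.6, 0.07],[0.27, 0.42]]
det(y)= -0.271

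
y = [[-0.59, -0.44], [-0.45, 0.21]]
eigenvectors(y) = [[-0.91, 0.40], [-0.41, -0.92]]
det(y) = -0.32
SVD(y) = [[-0.91,-0.42], [-0.42,0.91]] @ diag([0.7884176812347855, 0.40828612505982137]) @ [[0.92, 0.40], [-0.40, 0.92]]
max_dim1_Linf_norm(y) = 0.59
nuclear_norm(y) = 1.20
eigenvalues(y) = [-0.79, 0.41]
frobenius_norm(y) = 0.89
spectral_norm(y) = 0.79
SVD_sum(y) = [[-0.66,-0.28], [-0.30,-0.13]] + [[0.07,-0.16], [-0.15,0.34]]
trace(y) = -0.38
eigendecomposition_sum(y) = [[-0.66, -0.29], [-0.3, -0.13]] + [[0.07, -0.15], [-0.15, 0.34]]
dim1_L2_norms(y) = [0.74, 0.5]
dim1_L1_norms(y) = [1.03, 0.66]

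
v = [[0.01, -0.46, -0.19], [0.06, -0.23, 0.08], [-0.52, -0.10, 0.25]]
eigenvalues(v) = [(0.49+0j), (-0.23+0.22j), (-0.23-0.22j)]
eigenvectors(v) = [[(-0.42+0j), 0.61-0.20j, 0.61+0.20j], [0.07+0.00j, -0.05-0.40j, (-0.05+0.4j)], [(0.9+0j), 0.65+0.00j, 0.65-0.00j]]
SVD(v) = [[0.04, 0.92, 0.38], [-0.03, 0.38, -0.92], [-1.00, 0.03, 0.04]] @ diag([0.5861061396747013, 0.5340061168104984, 0.15785138657798398]) @ [[0.88, 0.15, -0.44], [0.03, -0.97, -0.26], [-0.47, 0.21, -0.86]]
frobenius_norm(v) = 0.81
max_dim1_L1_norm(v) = 0.87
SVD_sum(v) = [[0.02,0.00,-0.01],[-0.01,-0.0,0.01],[-0.52,-0.09,0.26]] + [[0.02,  -0.48,  -0.13], [0.01,  -0.20,  -0.05], [0.0,  -0.02,  -0.00]] + [[-0.03,0.01,-0.05], [0.07,-0.03,0.13], [-0.0,0.00,-0.01]]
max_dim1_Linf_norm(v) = 0.52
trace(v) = 0.03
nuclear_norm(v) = 1.28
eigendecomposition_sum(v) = [[0.15+0.00j,  -0.08+0.00j,  -0.15-0.00j], [(-0.02+0j),  (0.01+0j),  0.02+0.00j], [(-0.33+0j),  (0.17+0j),  0.32+0.00j]] + [[(-0.07+0.08j), (-0.19-0.16j), -0.02+0.05j],[(0.04+0.05j), (-0.12+0.1j), (0.03+0.02j)],[(-0.1+0.06j), -0.13-0.21j, (-0.04+0.04j)]] + [[-0.07-0.08j, -0.19+0.16j, (-0.02-0.05j)], [(0.04-0.05j), (-0.12-0.1j), 0.03-0.02j], [(-0.1-0.06j), -0.13+0.21j, (-0.04-0.04j)]]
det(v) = 0.05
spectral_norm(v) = 0.59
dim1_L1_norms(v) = [0.66, 0.37, 0.87]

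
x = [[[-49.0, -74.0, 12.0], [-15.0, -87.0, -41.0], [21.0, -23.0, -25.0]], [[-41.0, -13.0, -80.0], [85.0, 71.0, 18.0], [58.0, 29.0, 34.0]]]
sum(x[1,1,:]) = 174.0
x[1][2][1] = 29.0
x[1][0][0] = -41.0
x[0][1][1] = -87.0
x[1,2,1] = 29.0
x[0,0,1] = -74.0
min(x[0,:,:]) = -87.0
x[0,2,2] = -25.0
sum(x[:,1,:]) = 31.0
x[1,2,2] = 34.0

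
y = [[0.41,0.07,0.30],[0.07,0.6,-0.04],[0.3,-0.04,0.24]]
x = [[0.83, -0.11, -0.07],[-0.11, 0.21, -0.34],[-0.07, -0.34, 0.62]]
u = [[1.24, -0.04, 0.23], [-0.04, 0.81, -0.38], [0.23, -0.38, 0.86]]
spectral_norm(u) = 1.43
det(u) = 0.65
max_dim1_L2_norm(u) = 1.26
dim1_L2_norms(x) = [0.84, 0.41, 0.71]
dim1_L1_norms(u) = [1.51, 1.23, 1.47]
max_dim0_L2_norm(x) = 0.84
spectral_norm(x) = 0.85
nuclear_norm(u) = 2.91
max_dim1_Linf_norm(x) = 0.83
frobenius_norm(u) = 1.83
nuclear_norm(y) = 1.25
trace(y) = 1.25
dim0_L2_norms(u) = [1.26, 0.9, 0.97]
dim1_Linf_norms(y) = [0.41, 0.6, 0.3]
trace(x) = 1.66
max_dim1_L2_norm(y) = 0.61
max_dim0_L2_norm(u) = 1.26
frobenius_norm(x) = 1.18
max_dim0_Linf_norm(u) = 1.24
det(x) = -0.00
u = y + x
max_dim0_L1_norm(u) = 1.51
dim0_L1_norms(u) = [1.51, 1.23, 1.47]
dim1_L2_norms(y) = [0.51, 0.61, 0.39]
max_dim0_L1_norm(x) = 1.03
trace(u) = 2.91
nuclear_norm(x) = 1.66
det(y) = 0.00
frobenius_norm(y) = 0.88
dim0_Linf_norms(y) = [0.41, 0.6, 0.3]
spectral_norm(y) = 0.66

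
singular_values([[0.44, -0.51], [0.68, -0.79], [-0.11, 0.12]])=[1.25, 0.01]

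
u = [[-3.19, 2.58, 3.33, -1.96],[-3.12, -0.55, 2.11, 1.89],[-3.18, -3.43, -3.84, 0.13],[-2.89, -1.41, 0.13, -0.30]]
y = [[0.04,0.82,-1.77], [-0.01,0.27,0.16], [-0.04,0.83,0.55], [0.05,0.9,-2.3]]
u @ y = [[-0.38, -0.92, 12.4], [-0.11, 0.75, 2.25], [0.07, -6.6, 2.67], [-0.12, -2.91, 5.65]]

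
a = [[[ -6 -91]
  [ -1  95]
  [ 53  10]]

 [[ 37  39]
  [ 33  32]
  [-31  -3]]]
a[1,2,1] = -3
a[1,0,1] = 39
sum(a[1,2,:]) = -34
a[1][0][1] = 39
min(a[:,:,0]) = -31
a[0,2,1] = 10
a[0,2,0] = 53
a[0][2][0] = 53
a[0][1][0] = -1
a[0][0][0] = -6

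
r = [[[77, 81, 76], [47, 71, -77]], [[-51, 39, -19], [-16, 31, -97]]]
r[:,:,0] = [[77, 47], [-51, -16]]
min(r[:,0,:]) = -51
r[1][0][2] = -19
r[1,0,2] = -19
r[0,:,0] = [77, 47]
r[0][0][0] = 77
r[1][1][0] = -16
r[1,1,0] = -16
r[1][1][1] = 31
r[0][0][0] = 77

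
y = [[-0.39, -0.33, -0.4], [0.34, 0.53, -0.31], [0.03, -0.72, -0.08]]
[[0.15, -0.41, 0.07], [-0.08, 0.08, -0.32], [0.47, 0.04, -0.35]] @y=[[-0.2, -0.32, 0.06],[0.05, 0.30, 0.03],[-0.18, 0.12, -0.17]]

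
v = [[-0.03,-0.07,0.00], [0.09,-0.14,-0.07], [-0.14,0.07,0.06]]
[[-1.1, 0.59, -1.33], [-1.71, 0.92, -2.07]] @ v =[[0.27, -0.10, -0.12], [0.42, -0.15, -0.19]]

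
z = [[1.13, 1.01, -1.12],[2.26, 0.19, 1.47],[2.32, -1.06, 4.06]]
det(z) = -0.014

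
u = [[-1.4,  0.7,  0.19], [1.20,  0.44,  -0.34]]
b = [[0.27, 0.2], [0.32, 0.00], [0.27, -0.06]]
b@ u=[[-0.14, 0.28, -0.02], [-0.45, 0.22, 0.06], [-0.45, 0.16, 0.07]]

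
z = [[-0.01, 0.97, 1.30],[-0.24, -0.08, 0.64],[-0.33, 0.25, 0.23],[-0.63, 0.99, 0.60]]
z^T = [[-0.01, -0.24, -0.33, -0.63], [0.97, -0.08, 0.25, 0.99], [1.30, 0.64, 0.23, 0.6]]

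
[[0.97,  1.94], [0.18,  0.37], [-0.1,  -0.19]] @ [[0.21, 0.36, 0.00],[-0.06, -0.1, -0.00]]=[[0.09,0.16,0.0],[0.02,0.03,0.00],[-0.01,-0.02,0.00]]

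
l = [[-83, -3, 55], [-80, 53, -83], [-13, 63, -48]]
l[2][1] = 63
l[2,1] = 63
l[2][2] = -48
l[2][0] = -13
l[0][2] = 55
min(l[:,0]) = -83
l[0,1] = -3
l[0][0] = -83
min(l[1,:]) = -83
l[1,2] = -83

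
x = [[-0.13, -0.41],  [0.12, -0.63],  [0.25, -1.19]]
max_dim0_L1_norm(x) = 2.23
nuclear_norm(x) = 1.63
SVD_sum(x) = [[0.06, -0.38],[0.1, -0.63],[0.20, -1.20]] + [[-0.19, -0.03], [0.02, 0.0], [0.05, 0.01]]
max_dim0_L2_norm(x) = 1.41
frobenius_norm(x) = 1.44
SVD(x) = [[-0.27,0.96], [-0.45,-0.08], [-0.85,-0.26]] @ diag([1.4261195890261602, 0.20268921479905072]) @ [[-0.16,0.99], [-0.99,-0.16]]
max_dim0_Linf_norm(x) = 1.19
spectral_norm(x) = 1.43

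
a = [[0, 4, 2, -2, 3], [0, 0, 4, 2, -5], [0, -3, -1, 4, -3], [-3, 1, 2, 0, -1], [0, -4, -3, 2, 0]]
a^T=[[0, 0, 0, -3, 0], [4, 0, -3, 1, -4], [2, 4, -1, 2, -3], [-2, 2, 4, 0, 2], [3, -5, -3, -1, 0]]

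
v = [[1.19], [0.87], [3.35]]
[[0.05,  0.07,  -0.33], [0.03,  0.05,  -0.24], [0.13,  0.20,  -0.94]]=v @ [[0.04, 0.06, -0.28]]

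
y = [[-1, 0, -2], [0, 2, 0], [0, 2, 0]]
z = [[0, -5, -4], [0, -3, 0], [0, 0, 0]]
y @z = [[0, 5, 4], [0, -6, 0], [0, -6, 0]]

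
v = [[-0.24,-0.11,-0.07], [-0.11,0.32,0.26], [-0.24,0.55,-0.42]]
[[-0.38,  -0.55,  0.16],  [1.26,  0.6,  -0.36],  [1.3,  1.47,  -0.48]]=v@[[-0.12, 1.21, -0.13], [3.09, 2.75, -1.04], [1.01, -0.58, -0.15]]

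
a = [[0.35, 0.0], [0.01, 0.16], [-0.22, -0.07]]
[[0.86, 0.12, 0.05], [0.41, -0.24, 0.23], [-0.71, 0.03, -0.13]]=a @ [[2.45, 0.33, 0.15], [2.4, -1.52, 1.41]]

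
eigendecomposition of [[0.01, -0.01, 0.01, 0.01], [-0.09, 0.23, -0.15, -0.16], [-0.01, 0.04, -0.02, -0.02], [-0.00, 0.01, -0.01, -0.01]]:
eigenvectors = [[(0.04+0j), (0.41+0j), -0.09+0.16j, (-0.09-0.16j)], [(-0.98+0j), 0.61+0.00j, 0.08-0.19j, 0.08+0.19j], [(-0.18+0j), (0.68+0j), (-0.56-0.39j), -0.56+0.39j], [(-0.04+0j), (-0.03+0j), (0.68+0j), 0.68-0.00j]]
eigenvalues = [(0.2+0j), (0.01+0j), (-0+0j), (-0-0j)]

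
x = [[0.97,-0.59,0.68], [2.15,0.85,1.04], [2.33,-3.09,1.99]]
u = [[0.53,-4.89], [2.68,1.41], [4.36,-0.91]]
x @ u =[[1.90, -6.19], [7.95, -10.26], [1.63, -17.56]]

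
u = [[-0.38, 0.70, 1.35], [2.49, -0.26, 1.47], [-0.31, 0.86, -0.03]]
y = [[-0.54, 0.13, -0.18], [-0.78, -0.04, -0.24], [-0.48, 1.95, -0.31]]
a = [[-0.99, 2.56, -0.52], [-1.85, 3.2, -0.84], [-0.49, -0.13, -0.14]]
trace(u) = -0.67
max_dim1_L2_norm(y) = 2.03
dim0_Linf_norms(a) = [1.85, 3.2, 0.84]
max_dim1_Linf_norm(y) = 1.95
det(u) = 2.99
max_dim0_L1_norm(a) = 5.89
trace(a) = 2.07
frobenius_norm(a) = 4.74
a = u @ y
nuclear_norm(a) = 5.32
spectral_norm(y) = 2.07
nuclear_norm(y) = 3.00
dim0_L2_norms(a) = [2.15, 4.1, 1.0]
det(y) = 0.00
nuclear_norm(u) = 5.20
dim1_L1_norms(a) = [4.07, 5.89, 0.76]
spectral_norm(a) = 4.70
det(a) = 0.00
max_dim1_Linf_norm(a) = 3.2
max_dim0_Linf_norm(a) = 3.2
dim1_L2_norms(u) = [1.57, 2.9, 0.91]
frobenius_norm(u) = 3.42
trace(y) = -0.89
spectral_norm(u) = 2.94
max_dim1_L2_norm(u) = 2.9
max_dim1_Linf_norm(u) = 2.49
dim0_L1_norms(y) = [1.8, 2.12, 0.73]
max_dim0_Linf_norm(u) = 2.49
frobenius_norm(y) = 2.27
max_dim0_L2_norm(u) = 2.54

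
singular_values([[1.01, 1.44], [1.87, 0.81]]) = [2.59, 0.72]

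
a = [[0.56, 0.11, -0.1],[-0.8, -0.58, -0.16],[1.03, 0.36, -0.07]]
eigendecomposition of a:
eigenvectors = [[-0.40, -0.25, -0.16], [0.54, 0.56, 0.84], [-0.73, -0.79, -0.52]]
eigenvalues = [0.23, 0.0, -0.32]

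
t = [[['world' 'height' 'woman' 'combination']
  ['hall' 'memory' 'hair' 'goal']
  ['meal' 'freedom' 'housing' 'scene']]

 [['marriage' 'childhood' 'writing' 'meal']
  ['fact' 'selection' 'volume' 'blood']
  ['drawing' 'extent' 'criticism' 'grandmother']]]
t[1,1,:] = ['fact', 'selection', 'volume', 'blood']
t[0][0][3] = 'combination'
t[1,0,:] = ['marriage', 'childhood', 'writing', 'meal']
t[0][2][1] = 'freedom'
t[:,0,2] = ['woman', 'writing']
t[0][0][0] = 'world'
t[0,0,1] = 'height'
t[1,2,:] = ['drawing', 'extent', 'criticism', 'grandmother']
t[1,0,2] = 'writing'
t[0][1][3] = 'goal'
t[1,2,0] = 'drawing'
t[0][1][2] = 'hair'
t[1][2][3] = 'grandmother'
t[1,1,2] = 'volume'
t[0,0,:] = ['world', 'height', 'woman', 'combination']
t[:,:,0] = [['world', 'hall', 'meal'], ['marriage', 'fact', 'drawing']]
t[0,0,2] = 'woman'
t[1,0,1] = 'childhood'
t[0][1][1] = 'memory'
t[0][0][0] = 'world'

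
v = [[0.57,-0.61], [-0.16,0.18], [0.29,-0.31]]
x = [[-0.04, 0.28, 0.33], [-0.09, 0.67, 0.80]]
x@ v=[[0.03, -0.03],[0.07, -0.07]]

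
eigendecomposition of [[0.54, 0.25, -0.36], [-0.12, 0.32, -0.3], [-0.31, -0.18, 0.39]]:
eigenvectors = [[-0.79, -0.04, 0.38], [-0.15, 0.84, -0.87], [0.59, 0.54, -0.32]]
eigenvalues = [0.85, 0.13, 0.26]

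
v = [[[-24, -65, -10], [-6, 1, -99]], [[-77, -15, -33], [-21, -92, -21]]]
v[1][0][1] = -15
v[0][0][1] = -65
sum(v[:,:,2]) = -163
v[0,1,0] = -6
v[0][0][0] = -24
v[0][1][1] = 1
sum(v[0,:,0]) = -30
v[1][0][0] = -77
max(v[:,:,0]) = -6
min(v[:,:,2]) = -99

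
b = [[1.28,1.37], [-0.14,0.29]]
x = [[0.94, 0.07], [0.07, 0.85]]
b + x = [[2.22,1.44], [-0.07,1.14]]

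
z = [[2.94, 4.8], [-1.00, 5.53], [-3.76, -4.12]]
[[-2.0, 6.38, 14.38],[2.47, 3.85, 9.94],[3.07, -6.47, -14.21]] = z @[[-1.09, 0.8, 1.51], [0.25, 0.84, 2.07]]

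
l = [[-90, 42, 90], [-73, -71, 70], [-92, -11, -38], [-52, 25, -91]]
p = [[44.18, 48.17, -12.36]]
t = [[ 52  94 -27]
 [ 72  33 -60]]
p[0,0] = 44.18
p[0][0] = 44.18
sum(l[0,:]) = 42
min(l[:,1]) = -71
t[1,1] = 33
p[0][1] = 48.17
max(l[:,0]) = -52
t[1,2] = -60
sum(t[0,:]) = 119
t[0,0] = 52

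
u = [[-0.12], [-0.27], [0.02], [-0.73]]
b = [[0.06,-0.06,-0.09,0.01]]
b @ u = [[-0.0]]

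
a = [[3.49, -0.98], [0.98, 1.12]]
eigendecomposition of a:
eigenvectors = [[0.88, 0.47],  [0.47, 0.88]]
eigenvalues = [2.97, 1.64]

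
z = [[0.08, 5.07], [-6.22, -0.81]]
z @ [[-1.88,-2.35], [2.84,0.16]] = [[14.25,0.62], [9.39,14.49]]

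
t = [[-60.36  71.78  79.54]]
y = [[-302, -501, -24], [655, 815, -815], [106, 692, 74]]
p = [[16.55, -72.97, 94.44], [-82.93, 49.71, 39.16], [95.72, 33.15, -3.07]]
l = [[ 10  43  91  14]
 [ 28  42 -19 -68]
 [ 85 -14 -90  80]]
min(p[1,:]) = -82.93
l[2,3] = 80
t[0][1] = 71.78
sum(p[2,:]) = 125.80000000000001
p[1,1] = 49.71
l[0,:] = [10, 43, 91, 14]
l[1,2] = -19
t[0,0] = -60.36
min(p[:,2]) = -3.07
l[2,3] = 80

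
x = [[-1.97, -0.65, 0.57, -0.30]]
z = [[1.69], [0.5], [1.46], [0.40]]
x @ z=[[-2.94]]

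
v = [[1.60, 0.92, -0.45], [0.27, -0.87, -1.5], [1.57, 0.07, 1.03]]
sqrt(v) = [[1.32+0.11j, 0.42-0.27j, -0.14-0.16j],[0.19-0.38j, 0.18+0.90j, (-0.7+0.52j)],[(0.62-0.07j), -0.01+0.16j, 1.10+0.09j]]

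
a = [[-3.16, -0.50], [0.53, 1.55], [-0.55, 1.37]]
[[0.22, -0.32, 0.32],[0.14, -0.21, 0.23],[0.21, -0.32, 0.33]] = a @ [[-0.09, 0.13, -0.13], [0.12, -0.18, 0.19]]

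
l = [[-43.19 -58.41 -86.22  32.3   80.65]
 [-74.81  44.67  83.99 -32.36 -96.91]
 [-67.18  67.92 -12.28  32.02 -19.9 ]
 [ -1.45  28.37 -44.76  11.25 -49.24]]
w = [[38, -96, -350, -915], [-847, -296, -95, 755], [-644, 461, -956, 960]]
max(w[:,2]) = -95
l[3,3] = 11.25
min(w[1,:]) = -847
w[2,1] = 461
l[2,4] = -19.9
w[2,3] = 960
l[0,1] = -58.41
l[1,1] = 44.67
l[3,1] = 28.37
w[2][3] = 960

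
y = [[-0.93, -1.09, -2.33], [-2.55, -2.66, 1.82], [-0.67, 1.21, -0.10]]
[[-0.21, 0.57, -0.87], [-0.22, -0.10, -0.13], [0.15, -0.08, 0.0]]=y@[[-0.01, -0.01, 0.14], [0.12, -0.09, 0.1], [0.04, -0.2, 0.27]]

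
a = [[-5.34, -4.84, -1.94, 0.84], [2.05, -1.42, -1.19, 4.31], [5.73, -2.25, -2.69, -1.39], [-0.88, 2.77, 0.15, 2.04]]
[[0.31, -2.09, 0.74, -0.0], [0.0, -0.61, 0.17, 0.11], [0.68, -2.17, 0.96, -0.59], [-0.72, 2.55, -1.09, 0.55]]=a@ [[0.07, -0.19, 0.09, -0.07],[-0.19, 0.79, -0.32, 0.12],[0.09, -0.32, 0.14, -0.07],[-0.07, 0.12, -0.07, 0.08]]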